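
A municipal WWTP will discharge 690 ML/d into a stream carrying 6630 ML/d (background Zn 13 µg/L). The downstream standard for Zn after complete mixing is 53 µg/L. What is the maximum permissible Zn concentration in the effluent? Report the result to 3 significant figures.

437 µg/L

At the limit, (Qr·Cr + Qe·Cₑ)/(Qr + Qe) = 53:
Cₑ = (7320·53 − 6630·13.00) / 690.0 = 437.3 µg/L.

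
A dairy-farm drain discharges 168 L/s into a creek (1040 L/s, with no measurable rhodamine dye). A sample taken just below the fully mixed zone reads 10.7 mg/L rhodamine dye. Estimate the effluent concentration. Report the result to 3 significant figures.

Mass balance: 1040·0 + 168.0·Cₑ = 1208·10.70
→ Cₑ = (1208·10.70 − 1040·0) / 168.0 = 76.94 mg/L.

76.9 mg/L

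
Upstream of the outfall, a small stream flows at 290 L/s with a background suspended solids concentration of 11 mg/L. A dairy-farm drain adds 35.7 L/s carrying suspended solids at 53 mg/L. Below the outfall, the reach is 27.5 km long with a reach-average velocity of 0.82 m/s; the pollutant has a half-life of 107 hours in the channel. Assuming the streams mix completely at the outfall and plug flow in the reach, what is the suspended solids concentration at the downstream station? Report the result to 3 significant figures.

Conservation of mass: C = (290.0·11.00 + 35.70·53.00) / 325.7 = 5082/325.7 = 15.60 mg/L.
Travel time t = 27.5·1000 / 0.82 = 33540 s = 9.316 h.
Half-life 107 h → k = ln 2 / 107 = 0.006478 h⁻¹ = 0.1555 d⁻¹.
After decay, C = 15.60 × e^(−kt) = 15.60 × 0.9414 = 14.69 mg/L.

14.7 mg/L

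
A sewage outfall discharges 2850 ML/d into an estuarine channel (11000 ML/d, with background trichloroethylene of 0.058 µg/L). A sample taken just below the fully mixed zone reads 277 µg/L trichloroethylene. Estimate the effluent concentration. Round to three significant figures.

1350 µg/L

Mass balance: 11000·0.05800 + 2850·Cₑ = 13850·277.0
→ Cₑ = (13850·277.0 − 11000·0.05800) / 2850 = 1346 µg/L.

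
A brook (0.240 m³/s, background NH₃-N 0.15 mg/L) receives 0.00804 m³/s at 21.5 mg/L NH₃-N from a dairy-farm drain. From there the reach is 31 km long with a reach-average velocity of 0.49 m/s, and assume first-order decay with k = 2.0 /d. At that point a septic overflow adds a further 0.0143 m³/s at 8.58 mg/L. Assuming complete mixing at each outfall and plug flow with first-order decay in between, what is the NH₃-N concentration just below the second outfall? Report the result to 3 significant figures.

Flow-weighted average: C = (0.2400·0.1500 + 0.008040·21.50) / 0.2480 = 0.2089/0.2480 = 0.8420 mg/L; combined flow 0.2480 m³/s.
Travel time t = 31·1000 / 0.49 = 63270 s = 17.57 h.
Decay over the reach: 0.8420·exp(−kt) = 0.8420·0.2312 = 0.1947 mg/L.
At the second outfall, C = (0.2480·0.1947 + 0.01430·8.580) / (0.2480 + 0.01430) = 0.6518 mg/L.

0.652 mg/L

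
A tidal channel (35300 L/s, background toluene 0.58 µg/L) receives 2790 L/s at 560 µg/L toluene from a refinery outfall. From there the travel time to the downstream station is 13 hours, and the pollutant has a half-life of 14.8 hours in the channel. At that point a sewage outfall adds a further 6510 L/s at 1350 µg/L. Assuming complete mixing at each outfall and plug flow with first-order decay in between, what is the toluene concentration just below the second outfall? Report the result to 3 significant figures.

After mixing, C = (35300·0.5800 + 2790·560.0) / 38090 = 1583000/38090 = 41.56 µg/L; combined flow 38090 L/s.
Half-life 14.8 h → k = ln 2 / 14.8 = 0.04683 h⁻¹ = 1.124 d⁻¹.
Applying C = C₀e^(−kt): 41.56 × 0.5440 = 22.61 µg/L.
Second outfall: C = (38090·22.61 + 6510·1350)/44600 = 216.4 µg/L.

216 µg/L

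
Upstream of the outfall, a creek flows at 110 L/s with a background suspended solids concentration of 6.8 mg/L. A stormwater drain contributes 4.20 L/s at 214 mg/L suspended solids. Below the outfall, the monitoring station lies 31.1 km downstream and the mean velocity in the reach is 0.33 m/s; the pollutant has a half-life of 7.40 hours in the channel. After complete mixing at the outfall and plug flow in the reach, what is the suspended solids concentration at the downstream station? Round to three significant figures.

After mixing, C = (110.0·6.800 + 4.200·214.0) / 114.2 = 1647/114.2 = 14.42 mg/L.
Travel time t = 31.1·1000 / 0.33 = 94240 s = 26.18 h.
Half-life 7.40 h → k = ln 2 / 7.40 = 0.09367 h⁻¹ = 2.248 d⁻¹.
First-order decay: C = 14.42·exp(−k·t) = 14.42·0.08611 = 1.242 mg/L.

1.24 mg/L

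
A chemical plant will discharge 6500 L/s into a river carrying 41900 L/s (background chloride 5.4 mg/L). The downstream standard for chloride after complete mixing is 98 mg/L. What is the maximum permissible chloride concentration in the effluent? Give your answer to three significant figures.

695 mg/L

At the limit, (Qr·Cr + Qe·Cₑ)/(Qr + Qe) = 98:
Cₑ = (48400·98 − 41900·5.400) / 6500 = 694.9 mg/L.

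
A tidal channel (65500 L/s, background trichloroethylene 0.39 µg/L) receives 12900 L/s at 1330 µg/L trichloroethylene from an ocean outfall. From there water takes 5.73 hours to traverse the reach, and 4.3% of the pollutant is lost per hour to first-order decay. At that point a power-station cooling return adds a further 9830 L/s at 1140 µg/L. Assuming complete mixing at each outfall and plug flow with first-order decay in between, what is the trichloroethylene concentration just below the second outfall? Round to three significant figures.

278 µg/L

Mixed concentration C = ΣQC/ΣQ = (65500·0.3900 + 12900·1330) / 78400 = 17180000/78400 = 219.2 µg/L; combined flow 78400 L/s.
4.3%/h lost → k = −ln(1 − 0.043) = 0.04395 h⁻¹.
Decay over the reach: 219.2·exp(−kt) = 219.2·0.7774 = 170.4 µg/L.
Second outfall: C = (78400·170.4 + 9830·1140)/88230 = 278.4 µg/L.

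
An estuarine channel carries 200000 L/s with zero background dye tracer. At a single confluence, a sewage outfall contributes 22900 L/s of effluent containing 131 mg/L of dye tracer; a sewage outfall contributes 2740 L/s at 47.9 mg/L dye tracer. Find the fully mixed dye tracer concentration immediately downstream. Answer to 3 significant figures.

After mixing, C = (200000·0 + 22900·131.0 + 2740·47.90) / 225600 = 3131000/225600 = 13.88 mg/L.

13.9 mg/L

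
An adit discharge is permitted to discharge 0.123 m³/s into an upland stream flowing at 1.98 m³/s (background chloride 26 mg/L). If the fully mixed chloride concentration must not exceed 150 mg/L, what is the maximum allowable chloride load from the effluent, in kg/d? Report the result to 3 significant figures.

22800 kg/d

Mass balance at the limit: 1.980·26.00 + 0.1230·Cₑ = 2.103·150 → Cₑ = 2146 mg/L.
Load = 0.1230 m³/s × 2146 g/m³ × 86 400 s/d = 22810 kg/d.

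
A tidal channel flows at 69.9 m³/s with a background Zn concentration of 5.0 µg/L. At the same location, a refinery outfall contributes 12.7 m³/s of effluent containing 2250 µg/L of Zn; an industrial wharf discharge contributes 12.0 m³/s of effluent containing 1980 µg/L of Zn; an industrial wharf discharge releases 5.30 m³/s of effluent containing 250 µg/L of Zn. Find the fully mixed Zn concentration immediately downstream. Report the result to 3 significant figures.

Mixed concentration C = ΣQC/ΣQ = (69.90·5.000 + 12.70·2250 + 12.00·1980 + 5.300·250.0) / 99.90 = 54010/99.90 = 540.6 µg/L.

541 µg/L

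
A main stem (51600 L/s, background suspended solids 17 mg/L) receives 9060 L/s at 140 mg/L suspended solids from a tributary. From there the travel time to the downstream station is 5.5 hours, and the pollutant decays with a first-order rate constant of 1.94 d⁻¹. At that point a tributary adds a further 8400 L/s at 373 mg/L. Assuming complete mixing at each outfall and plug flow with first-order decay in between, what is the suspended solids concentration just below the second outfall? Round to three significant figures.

65.3 mg/L

Flow-weighted average: C = (51600·17.00 + 9060·140.0) / 60660 = 2146000/60660 = 35.37 mg/L; combined flow 60660 L/s.
First-order decay: C = 35.37·exp(−k·t) = 35.37·0.6411 = 22.68 mg/L.
Second outfall: C = (60660·22.68 + 8400·373.0)/69060 = 65.29 mg/L.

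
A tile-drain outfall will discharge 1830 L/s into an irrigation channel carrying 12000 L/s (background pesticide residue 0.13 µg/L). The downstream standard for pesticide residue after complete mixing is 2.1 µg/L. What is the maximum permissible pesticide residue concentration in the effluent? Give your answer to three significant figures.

At the limit, (Qr·Cr + Qe·Cₑ)/(Qr + Qe) = 2.1:
Cₑ = (13830·2.1 − 12000·0.1300) / 1830 = 15.02 µg/L.

15.0 µg/L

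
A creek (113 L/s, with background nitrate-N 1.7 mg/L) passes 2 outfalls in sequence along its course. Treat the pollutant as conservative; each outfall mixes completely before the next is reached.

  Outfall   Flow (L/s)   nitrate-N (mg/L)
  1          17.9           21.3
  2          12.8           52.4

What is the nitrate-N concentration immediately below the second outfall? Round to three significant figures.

Below outfall 1: Q → 130.9 L/s, C = (113.0·1.700 + 17.90·21.30)/130.9 = 4.380 mg/L.
Below outfall 2: Q → 143.7 L/s, C = (130.9·4.380 + 12.80·52.40)/143.7 = 8.658 mg/L.

8.66 mg/L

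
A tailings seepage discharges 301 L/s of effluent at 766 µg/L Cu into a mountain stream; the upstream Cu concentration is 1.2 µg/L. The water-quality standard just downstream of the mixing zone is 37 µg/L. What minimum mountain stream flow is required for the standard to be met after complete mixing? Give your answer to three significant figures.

6130 L/s

Set C_mix = 37: (Q·1.200 + 301.0·766.0) / (Q + 301.0) = 37
→ Q = 301.0·(766.0 − 37)/(37 − 1.200) = 6129 L/s.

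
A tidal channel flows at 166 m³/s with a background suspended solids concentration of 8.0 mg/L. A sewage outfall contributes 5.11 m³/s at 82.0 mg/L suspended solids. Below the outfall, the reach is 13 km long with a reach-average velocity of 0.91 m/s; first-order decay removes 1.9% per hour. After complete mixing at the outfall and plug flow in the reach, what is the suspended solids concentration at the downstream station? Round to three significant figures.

9.46 mg/L

Mixed concentration C = ΣQC/ΣQ = (166.0·8.000 + 5.110·82.00) / 171.1 = 1747/171.1 = 10.21 mg/L.
Travel time t = 13·1000 / 0.91 = 14290 s = 3.968 h.
1.9%/h lost → k = −ln(1 − 0.019) = 0.01918 h⁻¹.
First-order decay: C = 10.21·exp(−k·t) = 10.21·0.9267 = 9.462 mg/L.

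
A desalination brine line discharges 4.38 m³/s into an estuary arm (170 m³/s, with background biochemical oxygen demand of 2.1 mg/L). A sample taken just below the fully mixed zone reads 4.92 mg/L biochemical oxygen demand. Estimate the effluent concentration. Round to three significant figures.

Mass balance: 170.0·2.100 + 4.380·Cₑ = 174.4·4.920
→ Cₑ = (174.4·4.920 − 170.0·2.100) / 4.380 = 114.4 mg/L.

114 mg/L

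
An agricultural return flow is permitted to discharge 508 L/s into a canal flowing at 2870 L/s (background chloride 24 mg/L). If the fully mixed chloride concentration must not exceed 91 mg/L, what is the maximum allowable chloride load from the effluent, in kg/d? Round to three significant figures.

Mass balance at the limit: 2870·24.00 + 508.0·Cₑ = 3378·91 → Cₑ = 469.5 mg/L.
508.0 L/s = 0.5080 m³/s. Load = 0.5080 m³/s × 469.5 g/m³ × 86 400 s/d = 20610 kg/d.

20600 kg/d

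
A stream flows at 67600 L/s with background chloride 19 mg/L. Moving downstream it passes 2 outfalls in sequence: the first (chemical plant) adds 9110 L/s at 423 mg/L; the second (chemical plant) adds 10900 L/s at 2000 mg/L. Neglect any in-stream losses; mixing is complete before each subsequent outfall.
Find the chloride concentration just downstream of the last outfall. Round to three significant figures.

307 mg/L

Below outfall 1: Q → 76710 L/s, C = (67600·19.00 + 9110·423.0)/76710 = 66.98 mg/L.
Below outfall 2: Q → 87610 L/s, C = (76710·66.98 + 10900·2000)/87610 = 307.5 mg/L.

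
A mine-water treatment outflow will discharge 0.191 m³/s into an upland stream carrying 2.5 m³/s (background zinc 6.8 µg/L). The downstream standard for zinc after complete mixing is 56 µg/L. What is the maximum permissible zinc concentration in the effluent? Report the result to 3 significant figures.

700 µg/L

At the limit, (Qr·Cr + Qe·Cₑ)/(Qr + Qe) = 56:
Cₑ = (2.691·56 − 2.500·6.800) / 0.1910 = 700.0 µg/L.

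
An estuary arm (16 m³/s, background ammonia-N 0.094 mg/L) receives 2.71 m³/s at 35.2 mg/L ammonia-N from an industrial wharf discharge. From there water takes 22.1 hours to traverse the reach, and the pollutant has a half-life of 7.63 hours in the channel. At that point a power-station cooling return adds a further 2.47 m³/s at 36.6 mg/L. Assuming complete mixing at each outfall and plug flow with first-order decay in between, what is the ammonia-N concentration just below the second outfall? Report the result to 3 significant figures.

After mixing, C = (16.00·0.09400 + 2.710·35.20) / 18.71 = 96.90/18.71 = 5.179 mg/L; combined flow 18.71 m³/s.
Half-life 7.63 h → k = ln 2 / 7.63 = 0.09084 h⁻¹ = 2.180 d⁻¹.
After decay, C = 5.179 × e^(−kt) = 5.179 × 0.1343 = 0.6955 mg/L.
Second outfall: C = (18.71·0.6955 + 2.470·36.60)/21.18 = 4.883 mg/L.

4.88 mg/L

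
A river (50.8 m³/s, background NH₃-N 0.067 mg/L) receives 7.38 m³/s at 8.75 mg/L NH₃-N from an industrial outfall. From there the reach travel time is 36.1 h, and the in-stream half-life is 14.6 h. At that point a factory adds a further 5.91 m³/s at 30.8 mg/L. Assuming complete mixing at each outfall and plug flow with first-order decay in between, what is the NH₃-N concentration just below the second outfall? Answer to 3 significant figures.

3.03 mg/L

Conservation of mass: C = (50.80·0.06700 + 7.380·8.750) / 58.18 = 67.98/58.18 = 1.168 mg/L; combined flow 58.18 m³/s.
Half-life 14.6 h → k = ln 2 / 14.6 = 0.04748 h⁻¹ = 1.139 d⁻¹.
First-order decay: C = 1.168·exp(−k·t) = 1.168·0.1802 = 0.2105 mg/L.
Second outfall: C = (58.18·0.2105 + 5.910·30.80)/64.09 = 3.031 mg/L.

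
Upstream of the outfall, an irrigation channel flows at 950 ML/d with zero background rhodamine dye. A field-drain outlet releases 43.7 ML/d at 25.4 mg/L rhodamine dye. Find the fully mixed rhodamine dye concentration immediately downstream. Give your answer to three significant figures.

1.12 mg/L

Flow-weighted average: C = (950.0·0 + 43.70·25.40) / 993.7 = 1110/993.7 = 1.117 mg/L.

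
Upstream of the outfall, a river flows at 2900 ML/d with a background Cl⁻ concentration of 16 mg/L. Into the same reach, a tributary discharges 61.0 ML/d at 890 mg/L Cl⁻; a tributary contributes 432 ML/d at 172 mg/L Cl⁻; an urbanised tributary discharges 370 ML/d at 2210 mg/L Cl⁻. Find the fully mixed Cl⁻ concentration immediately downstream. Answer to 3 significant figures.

After mixing, C = (2900·16.00 + 61.00·890.0 + 432.0·172.0 + 370.0·2210) / 3763 = 992700/3763 = 263.8 mg/L.

264 mg/L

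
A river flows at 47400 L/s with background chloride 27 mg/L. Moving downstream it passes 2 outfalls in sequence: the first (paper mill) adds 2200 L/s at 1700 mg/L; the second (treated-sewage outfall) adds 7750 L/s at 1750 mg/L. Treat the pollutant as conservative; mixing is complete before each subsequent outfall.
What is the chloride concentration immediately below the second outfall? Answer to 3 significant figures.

324 mg/L

Outfall 1: combined Q = 49600 L/s; C = (47400·27.00 + 2200·1700)/49600 = 101.2 mg/L.
Outfall 2: combined Q = 57350 L/s; C = (49600·101.2 + 7750·1750)/57350 = 324.0 mg/L.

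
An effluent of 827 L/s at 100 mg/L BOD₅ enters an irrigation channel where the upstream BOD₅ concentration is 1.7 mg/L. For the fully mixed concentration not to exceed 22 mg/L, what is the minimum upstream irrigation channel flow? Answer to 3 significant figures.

Set C_mix = 22: (Q·1.700 + 827.0·100.0) / (Q + 827.0) = 22
→ Q = 827.0·(100.0 − 22)/(22 − 1.700) = 3178 L/s.

3180 L/s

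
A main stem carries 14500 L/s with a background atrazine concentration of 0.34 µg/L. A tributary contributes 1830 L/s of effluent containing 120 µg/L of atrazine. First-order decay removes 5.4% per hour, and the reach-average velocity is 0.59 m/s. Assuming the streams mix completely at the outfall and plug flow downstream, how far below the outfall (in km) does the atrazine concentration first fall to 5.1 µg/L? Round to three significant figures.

Flow-weighted average: C = (14500·0.3400 + 1830·120.0) / 16330 = 224500/16330 = 13.75 µg/L.
5.4%/h lost → k = −ln(1 − 0.054) = 0.05551 h⁻¹.
Set 13.75·exp(−k·t) = 5.1 → t = ln(13.75/5.1)/k = 64320 s = 17.87 h.
Distance = v·t = 0.59·64320 = 37950 m = 37.95 km.

37.9 km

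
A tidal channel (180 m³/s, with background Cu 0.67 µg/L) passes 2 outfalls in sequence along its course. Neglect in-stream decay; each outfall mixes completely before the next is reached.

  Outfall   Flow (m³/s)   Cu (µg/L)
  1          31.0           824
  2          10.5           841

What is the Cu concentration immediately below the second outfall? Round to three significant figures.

156 µg/L

Outfall 1: combined Q = 211.0 m³/s; C = (180.0·0.6700 + 31.00·824.0)/211.0 = 121.6 µg/L.
Outfall 2: combined Q = 221.5 m³/s; C = (211.0·121.6 + 10.50·841.0)/221.5 = 155.7 µg/L.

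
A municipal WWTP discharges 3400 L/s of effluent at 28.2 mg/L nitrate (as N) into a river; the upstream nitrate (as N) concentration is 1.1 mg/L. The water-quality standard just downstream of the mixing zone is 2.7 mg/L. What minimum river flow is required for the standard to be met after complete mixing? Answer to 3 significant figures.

Set C_mix = 2.7: (Q·1.100 + 3400·28.20) / (Q + 3400) = 2.7
→ Q = 3400·(28.20 − 2.7)/(2.7 − 1.100) = 54190 L/s.

54200 L/s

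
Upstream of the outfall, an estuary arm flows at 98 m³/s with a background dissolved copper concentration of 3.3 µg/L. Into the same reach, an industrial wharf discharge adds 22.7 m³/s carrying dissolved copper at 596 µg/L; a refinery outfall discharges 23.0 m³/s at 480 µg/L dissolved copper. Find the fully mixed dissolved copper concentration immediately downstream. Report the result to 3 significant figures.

173 µg/L

Flow-weighted average: C = (98.00·3.300 + 22.70·596.0 + 23.00·480.0) / 143.7 = 24890/143.7 = 173.2 µg/L.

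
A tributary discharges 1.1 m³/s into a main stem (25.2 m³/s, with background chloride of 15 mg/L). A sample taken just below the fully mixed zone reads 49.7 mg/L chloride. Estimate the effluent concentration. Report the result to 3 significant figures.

Mass balance: 25.20·15.00 + 1.100·Cₑ = 26.30·49.70
→ Cₑ = (26.30·49.70 − 25.20·15.00) / 1.100 = 844.6 mg/L.

845 mg/L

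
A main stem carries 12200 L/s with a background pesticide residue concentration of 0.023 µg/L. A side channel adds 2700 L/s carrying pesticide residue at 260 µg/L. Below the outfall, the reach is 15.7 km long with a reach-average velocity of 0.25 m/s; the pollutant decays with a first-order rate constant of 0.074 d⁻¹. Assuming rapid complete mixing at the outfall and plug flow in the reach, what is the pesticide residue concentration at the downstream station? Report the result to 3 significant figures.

Mass balance: C = (12200·0.02300 + 2700·260.0) / 14900 = 702300/14900 = 47.13 µg/L.
Travel time t = 15.7·1000 / 0.25 = 62800 s = 17.44 h.
After decay, C = 47.13 × e^(−kt) = 47.13 × 0.9476 = 44.66 µg/L.

44.7 µg/L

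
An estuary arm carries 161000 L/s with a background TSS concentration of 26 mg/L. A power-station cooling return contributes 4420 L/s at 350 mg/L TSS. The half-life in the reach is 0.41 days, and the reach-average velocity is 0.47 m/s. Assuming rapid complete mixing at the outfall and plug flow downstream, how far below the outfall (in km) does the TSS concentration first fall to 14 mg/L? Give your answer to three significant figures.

21.8 km

Mixed concentration C = ΣQC/ΣQ = (161000·26.00 + 4420·350.0) / 165400 = 5733000/165400 = 34.66 mg/L.
Half-life 0.41 d → k = ln 2 / 0.41 = 1.691 d⁻¹.
Set 34.66·exp(−k·t) = 14 → t = ln(34.66/14)/k = 46330 s = 12.87 h.
Distance = v·t = 0.47·46330 = 21770 m = 21.77 km.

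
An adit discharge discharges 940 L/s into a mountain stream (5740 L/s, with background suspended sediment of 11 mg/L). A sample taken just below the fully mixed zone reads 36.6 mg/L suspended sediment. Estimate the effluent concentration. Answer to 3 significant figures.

Mass balance: 5740·11.00 + 940.0·Cₑ = 6680·36.60
→ Cₑ = (6680·36.60 − 5740·11.00) / 940.0 = 192.9 mg/L.

193 mg/L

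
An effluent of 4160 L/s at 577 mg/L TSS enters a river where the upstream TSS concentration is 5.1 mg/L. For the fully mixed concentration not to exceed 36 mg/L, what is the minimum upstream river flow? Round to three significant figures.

72800 L/s

Set C_mix = 36: (Q·5.100 + 4160·577.0) / (Q + 4160) = 36
→ Q = 4160·(577.0 − 36)/(36 − 5.100) = 72830 L/s.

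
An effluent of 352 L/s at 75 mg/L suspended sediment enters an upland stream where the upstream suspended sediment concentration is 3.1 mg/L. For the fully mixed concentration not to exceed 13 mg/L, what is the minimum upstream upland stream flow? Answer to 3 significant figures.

2200 L/s

Set C_mix = 13: (Q·3.100 + 352.0·75.00) / (Q + 352.0) = 13
→ Q = 352.0·(75.00 − 13)/(13 − 3.100) = 2204 L/s.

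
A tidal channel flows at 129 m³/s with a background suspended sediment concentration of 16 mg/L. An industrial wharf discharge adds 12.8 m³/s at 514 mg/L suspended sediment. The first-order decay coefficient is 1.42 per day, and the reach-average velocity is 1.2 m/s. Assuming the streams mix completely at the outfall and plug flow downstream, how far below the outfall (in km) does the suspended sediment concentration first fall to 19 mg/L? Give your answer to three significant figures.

Mass balance: C = (129.0·16.00 + 12.80·514.0) / 141.8 = 8643/141.8 = 60.95 mg/L.
Set 60.95·exp(−k·t) = 19 → t = ln(60.95/19)/k = 70930 s = 19.70 h.
Distance = v·t = 1.2·70930 = 85110 m = 85.11 km.

85.1 km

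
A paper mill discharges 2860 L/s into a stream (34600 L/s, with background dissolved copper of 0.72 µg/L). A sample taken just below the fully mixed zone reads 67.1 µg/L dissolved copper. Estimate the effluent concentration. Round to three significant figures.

Mass balance: 34600·0.7200 + 2860·Cₑ = 37460·67.10
→ Cₑ = (37460·67.10 − 34600·0.7200) / 2860 = 870.2 µg/L.

870 µg/L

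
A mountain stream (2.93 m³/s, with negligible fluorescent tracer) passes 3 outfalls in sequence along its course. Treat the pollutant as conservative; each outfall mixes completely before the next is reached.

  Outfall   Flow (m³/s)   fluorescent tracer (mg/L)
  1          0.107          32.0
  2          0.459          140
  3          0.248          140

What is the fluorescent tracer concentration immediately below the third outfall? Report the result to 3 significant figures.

27.4 mg/L

Below outfall 1: Q → 3.037 m³/s, C = (2.930·0 + 0.1070·32.00)/3.037 = 1.127 mg/L.
Below outfall 2: Q → 3.496 m³/s, C = (3.037·1.127 + 0.4590·140.0)/3.496 = 19.36 mg/L.
Below outfall 3: Q → 3.744 m³/s, C = (3.496·19.36 + 0.2480·140.0)/3.744 = 27.35 mg/L.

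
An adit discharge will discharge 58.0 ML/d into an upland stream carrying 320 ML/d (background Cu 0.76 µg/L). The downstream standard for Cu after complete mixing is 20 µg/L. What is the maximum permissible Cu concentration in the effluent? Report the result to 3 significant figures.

At the limit, (Qr·Cr + Qe·Cₑ)/(Qr + Qe) = 20:
Cₑ = (378.0·20 − 320.0·0.7600) / 58.00 = 126.2 µg/L.

126 µg/L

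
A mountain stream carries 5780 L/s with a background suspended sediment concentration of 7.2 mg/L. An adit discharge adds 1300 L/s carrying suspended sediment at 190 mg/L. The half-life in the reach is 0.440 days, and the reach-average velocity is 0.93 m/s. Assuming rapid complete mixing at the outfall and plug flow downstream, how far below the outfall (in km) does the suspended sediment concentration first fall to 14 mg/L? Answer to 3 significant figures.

54.5 km

Conservation of mass: C = (5780·7.200 + 1300·190.0) / 7080 = 288600/7080 = 40.76 mg/L.
Half-life 0.440 d → k = ln 2 / 0.440 = 1.575 d⁻¹.
Set 40.76·exp(−k·t) = 14 → t = ln(40.76/14)/k = 58620 s = 16.28 h.
Distance = v·t = 0.93·58620 = 54510 m = 54.51 km.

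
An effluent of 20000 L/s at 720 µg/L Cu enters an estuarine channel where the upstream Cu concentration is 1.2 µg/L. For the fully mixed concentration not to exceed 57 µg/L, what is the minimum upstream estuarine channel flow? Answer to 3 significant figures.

Set C_mix = 57: (Q·1.200 + 20000·720.0) / (Q + 20000) = 57
→ Q = 20000·(720.0 − 57)/(57 − 1.200) = 237600 L/s.

238000 L/s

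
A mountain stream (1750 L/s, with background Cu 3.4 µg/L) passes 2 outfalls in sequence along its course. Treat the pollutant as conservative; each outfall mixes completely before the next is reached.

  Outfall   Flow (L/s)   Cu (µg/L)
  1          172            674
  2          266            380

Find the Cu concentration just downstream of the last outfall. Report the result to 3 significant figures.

After outfall 1: Q = 1750 + 172.0 = 1922 L/s; C = (1750·3.400 + 172.0·674.0)/1922 = 63.41 µg/L.
After outfall 2: Q = 1922 + 266.0 = 2188 L/s; C = (1922·63.41 + 266.0·380.0)/2188 = 101.9 µg/L.

102 µg/L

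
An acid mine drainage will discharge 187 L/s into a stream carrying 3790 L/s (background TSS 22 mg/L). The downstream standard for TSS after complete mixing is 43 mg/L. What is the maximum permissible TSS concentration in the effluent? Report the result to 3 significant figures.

469 mg/L

At the limit, (Qr·Cr + Qe·Cₑ)/(Qr + Qe) = 43:
Cₑ = (3977·43 − 3790·22.00) / 187.0 = 468.6 mg/L.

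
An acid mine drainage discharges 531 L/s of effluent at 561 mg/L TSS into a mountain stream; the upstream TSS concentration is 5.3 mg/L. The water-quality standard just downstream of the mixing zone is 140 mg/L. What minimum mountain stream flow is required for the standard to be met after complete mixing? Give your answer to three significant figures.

1660 L/s

Set C_mix = 140: (Q·5.300 + 531.0·561.0) / (Q + 531.0) = 140
→ Q = 531.0·(561.0 − 140)/(140 − 5.300) = 1660 L/s.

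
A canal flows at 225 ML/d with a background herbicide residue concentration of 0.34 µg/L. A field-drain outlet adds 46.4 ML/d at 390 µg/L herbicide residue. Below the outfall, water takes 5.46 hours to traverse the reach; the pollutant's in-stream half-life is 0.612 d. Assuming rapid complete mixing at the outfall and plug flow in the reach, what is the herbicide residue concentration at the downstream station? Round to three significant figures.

51.7 µg/L

After mixing, C = (225.0·0.3400 + 46.40·390.0) / 271.4 = 18170/271.4 = 66.96 µg/L.
Half-life 0.612 d → k = ln 2 / 0.612 = 1.133 d⁻¹.
Applying C = C₀e^(−kt): 66.96 × 0.7729 = 51.75 µg/L.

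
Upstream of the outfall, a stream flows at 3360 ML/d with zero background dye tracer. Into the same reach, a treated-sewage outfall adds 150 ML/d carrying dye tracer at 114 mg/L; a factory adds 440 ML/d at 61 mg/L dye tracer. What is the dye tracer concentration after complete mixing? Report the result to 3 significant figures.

11.1 mg/L

Mass balance: C = (3360·0 + 150.0·114.0 + 440.0·61.00) / 3950 = 43940/3950 = 11.12 mg/L.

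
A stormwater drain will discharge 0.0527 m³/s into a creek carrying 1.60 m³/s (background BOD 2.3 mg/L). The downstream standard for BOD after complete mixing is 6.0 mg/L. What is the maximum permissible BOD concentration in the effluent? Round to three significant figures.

At the limit, (Qr·Cr + Qe·Cₑ)/(Qr + Qe) = 6.0:
Cₑ = (1.653·6.0 − 1.600·2.300) / 0.05270 = 118.3 mg/L.

118 mg/L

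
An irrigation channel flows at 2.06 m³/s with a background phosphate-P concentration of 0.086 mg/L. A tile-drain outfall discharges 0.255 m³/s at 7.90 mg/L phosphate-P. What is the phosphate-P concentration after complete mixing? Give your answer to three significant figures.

0.947 mg/L

Conservation of mass: C = (2.060·0.08600 + 0.2550·7.900) / 2.315 = 2.192/2.315 = 0.9467 mg/L.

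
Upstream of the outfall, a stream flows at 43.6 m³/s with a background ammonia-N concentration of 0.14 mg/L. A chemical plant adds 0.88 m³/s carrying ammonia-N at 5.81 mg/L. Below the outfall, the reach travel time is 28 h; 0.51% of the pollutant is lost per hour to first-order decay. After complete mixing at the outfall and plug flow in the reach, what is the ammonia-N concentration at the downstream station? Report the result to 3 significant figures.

0.219 mg/L

Flow-weighted average: C = (43.60·0.1400 + 0.8800·5.810) / 44.48 = 11.22/44.48 = 0.2522 mg/L.
0.51%/h lost → k = −ln(1 − 0.0051) = 0.005113 h⁻¹.
Decay over the reach: 0.2522·exp(−kt) = 0.2522·0.8666 = 0.2185 mg/L.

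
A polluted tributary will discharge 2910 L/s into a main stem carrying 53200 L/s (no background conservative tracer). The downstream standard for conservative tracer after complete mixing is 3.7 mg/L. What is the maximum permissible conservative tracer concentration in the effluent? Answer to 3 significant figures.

71.3 mg/L

At the limit, (Qr·Cr + Qe·Cₑ)/(Qr + Qe) = 3.7:
Cₑ = (56110·3.7 − 53200·0) / 2910 = 71.34 mg/L.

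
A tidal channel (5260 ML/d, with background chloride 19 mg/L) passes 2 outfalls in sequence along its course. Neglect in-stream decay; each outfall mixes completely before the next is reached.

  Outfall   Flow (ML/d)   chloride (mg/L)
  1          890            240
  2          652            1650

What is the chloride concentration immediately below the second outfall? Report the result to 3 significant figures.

204 mg/L

Below outfall 1: Q → 6150 ML/d, C = (5260·19.00 + 890.0·240.0)/6150 = 50.98 mg/L.
Below outfall 2: Q → 6802 ML/d, C = (6150·50.98 + 652.0·1650)/6802 = 204.3 mg/L.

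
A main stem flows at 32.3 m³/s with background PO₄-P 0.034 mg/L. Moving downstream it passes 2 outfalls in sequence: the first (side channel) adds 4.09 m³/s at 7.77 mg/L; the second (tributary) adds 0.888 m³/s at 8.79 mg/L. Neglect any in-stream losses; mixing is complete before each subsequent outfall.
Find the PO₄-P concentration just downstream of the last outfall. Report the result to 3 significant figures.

Below outfall 1: Q → 36.39 m³/s, C = (32.30·0.03400 + 4.090·7.770)/36.39 = 0.9035 mg/L.
Below outfall 2: Q → 37.28 m³/s, C = (36.39·0.9035 + 0.8880·8.790)/37.28 = 1.091 mg/L.

1.09 mg/L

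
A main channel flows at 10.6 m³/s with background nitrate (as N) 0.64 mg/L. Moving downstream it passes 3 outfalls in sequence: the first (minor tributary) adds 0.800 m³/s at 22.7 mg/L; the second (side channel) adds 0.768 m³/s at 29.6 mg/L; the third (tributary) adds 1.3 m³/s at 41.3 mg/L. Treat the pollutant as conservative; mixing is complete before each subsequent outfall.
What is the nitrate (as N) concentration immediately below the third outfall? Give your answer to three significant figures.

7.53 mg/L

After outfall 1: Q = 10.60 + 0.8000 = 11.40 m³/s; C = (10.60·0.6400 + 0.8000·22.70)/11.40 = 2.188 mg/L.
After outfall 2: Q = 11.40 + 0.7680 = 12.17 m³/s; C = (11.40·2.188 + 0.7680·29.60)/12.17 = 3.918 mg/L.
After outfall 3: Q = 12.17 + 1.300 = 13.47 m³/s; C = (12.17·3.918 + 1.300·41.30)/13.47 = 7.526 mg/L.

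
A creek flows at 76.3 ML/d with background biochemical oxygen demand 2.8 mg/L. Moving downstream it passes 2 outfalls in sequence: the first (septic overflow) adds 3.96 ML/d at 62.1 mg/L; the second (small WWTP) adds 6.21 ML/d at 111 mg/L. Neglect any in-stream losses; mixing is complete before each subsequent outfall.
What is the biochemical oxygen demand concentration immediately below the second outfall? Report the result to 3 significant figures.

13.3 mg/L

After outfall 1: Q = 76.30 + 3.960 = 80.26 ML/d; C = (76.30·2.800 + 3.960·62.10)/80.26 = 5.726 mg/L.
After outfall 2: Q = 80.26 + 6.210 = 86.47 ML/d; C = (80.26·5.726 + 6.210·111.0)/86.47 = 13.29 mg/L.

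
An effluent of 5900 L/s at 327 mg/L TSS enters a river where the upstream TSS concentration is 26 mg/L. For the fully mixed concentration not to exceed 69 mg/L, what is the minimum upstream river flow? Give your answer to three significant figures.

35400 L/s

Set C_mix = 69: (Q·26.00 + 5900·327.0) / (Q + 5900) = 69
→ Q = 5900·(327.0 − 69)/(69 − 26.00) = 35400 L/s.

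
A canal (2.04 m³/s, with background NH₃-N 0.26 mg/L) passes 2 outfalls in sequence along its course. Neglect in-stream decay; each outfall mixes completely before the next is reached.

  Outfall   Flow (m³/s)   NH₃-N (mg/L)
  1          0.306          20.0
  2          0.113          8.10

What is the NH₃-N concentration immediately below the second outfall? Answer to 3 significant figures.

3.08 mg/L

After outfall 1: Q = 2.040 + 0.3060 = 2.346 m³/s; C = (2.040·0.2600 + 0.3060·20.00)/2.346 = 2.835 mg/L.
After outfall 2: Q = 2.346 + 0.1130 = 2.459 m³/s; C = (2.346·2.835 + 0.1130·8.100)/2.459 = 3.077 mg/L.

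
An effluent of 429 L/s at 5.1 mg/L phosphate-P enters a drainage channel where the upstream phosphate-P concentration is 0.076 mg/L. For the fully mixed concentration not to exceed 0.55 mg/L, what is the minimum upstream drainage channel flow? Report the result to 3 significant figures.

Set C_mix = 0.55: (Q·0.07600 + 429.0·5.100) / (Q + 429.0) = 0.55
→ Q = 429.0·(5.100 − 0.55)/(0.55 − 0.07600) = 4118 L/s.

4120 L/s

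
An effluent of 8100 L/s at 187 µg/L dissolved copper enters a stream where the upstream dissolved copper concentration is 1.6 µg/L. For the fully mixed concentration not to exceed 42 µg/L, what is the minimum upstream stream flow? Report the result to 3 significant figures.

29100 L/s

Set C_mix = 42: (Q·1.600 + 8100·187.0) / (Q + 8100) = 42
→ Q = 8100·(187.0 − 42)/(42 − 1.600) = 29070 L/s.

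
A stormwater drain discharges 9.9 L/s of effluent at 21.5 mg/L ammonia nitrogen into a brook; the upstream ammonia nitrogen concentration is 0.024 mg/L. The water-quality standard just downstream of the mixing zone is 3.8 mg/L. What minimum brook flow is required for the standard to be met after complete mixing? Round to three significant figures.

Set C_mix = 3.8: (Q·0.02400 + 9.900·21.50) / (Q + 9.900) = 3.8
→ Q = 9.900·(21.50 − 3.8)/(3.8 − 0.02400) = 46.41 L/s.

46.4 L/s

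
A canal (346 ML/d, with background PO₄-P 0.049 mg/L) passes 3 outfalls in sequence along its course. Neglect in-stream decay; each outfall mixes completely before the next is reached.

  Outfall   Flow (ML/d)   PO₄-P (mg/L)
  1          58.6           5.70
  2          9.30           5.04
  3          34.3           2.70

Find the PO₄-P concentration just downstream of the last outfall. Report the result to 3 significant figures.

1.09 mg/L

After outfall 1: Q = 346.0 + 58.60 = 404.6 ML/d; C = (346.0·0.04900 + 58.60·5.700)/404.6 = 0.8675 mg/L.
After outfall 2: Q = 404.6 + 9.300 = 413.9 ML/d; C = (404.6·0.8675 + 9.300·5.040)/413.9 = 0.9612 mg/L.
After outfall 3: Q = 413.9 + 34.30 = 448.2 ML/d; C = (413.9·0.9612 + 34.30·2.700)/448.2 = 1.094 mg/L.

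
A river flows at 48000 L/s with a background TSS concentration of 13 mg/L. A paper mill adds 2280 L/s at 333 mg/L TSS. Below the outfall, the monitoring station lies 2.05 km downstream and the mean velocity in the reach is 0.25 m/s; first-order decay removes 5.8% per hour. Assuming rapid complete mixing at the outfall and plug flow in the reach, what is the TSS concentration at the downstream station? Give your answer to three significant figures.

Conservation of mass: C = (48000·13.00 + 2280·333.0) / 50280 = 1383000/50280 = 27.51 mg/L.
Travel time t = 2.05·1000 / 0.25 = 8200 s = 2.278 h.
5.8%/h lost → k = −ln(1 − 0.058) = 0.05975 h⁻¹.
First-order decay: C = 27.51·exp(−k·t) = 27.51·0.8728 = 24.01 mg/L.

24.0 mg/L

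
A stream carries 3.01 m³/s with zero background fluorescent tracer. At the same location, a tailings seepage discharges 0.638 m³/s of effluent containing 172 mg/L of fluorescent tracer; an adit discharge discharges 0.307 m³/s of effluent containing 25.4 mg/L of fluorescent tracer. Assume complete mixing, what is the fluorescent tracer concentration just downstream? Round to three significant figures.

29.7 mg/L

After mixing, C = (3.010·0 + 0.6380·172.0 + 0.3070·25.40) / 3.955 = 117.5/3.955 = 29.72 mg/L.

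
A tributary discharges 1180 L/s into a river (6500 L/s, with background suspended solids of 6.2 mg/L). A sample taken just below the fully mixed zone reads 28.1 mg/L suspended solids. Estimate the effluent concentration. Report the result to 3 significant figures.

149 mg/L

Mass balance: 6500·6.200 + 1180·Cₑ = 7680·28.10
→ Cₑ = (7680·28.10 − 6500·6.200) / 1180 = 148.7 mg/L.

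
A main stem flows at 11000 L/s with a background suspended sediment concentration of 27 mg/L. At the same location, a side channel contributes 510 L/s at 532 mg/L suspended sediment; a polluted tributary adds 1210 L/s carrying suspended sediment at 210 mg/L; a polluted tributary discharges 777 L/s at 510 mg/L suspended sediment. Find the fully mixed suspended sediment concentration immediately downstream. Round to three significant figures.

90.3 mg/L

Mixed concentration C = ΣQC/ΣQ = (11000·27.00 + 510.0·532.0 + 1210·210.0 + 777.0·510.0) / 13500 = 1219000/13500 = 90.29 mg/L.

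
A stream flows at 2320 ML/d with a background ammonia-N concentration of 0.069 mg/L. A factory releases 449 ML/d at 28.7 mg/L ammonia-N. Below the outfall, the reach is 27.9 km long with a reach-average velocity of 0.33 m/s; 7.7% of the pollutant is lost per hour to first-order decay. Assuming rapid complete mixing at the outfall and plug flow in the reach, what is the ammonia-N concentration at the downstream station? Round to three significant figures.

Mixed concentration C = ΣQC/ΣQ = (2320·0.06900 + 449.0·28.70) / 2769 = 13050/2769 = 4.712 mg/L.
Travel time t = 27.9·1000 / 0.33 = 84550 s = 23.48 h.
7.7%/h lost → k = −ln(1 − 0.077) = 0.08013 h⁻¹.
After decay, C = 4.712 × e^(−kt) = 4.712 × 0.1523 = 0.7177 mg/L.

0.718 mg/L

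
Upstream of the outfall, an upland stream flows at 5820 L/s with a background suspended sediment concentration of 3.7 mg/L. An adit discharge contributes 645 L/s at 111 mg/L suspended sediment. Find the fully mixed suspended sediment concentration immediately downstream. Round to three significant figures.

14.4 mg/L

Mass balance: C = (5820·3.700 + 645.0·111.0) / 6465 = 93130/6465 = 14.41 mg/L.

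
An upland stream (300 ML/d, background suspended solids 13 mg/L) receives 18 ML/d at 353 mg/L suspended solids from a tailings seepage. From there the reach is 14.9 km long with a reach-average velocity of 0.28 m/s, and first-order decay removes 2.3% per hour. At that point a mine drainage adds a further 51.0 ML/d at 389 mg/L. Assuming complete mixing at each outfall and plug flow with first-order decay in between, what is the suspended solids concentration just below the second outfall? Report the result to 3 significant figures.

73.5 mg/L

After mixing, C = (300.0·13.00 + 18.00·353.0) / 318.0 = 10250/318.0 = 32.25 mg/L; combined flow 318.0 ML/d.
Travel time t = 14.9·1000 / 0.28 = 53210 s = 14.78 h.
2.3%/h lost → k = −ln(1 − 0.023) = 0.02327 h⁻¹.
First-order decay: C = 32.25·exp(−k·t) = 32.25·0.7090 = 22.86 mg/L.
Second outfall: C = (318.0·22.86 + 51.00·389.0)/369.0 = 73.47 mg/L.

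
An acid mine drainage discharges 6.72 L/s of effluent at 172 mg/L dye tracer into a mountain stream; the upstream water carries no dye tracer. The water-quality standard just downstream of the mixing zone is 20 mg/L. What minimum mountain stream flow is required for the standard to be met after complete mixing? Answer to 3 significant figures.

Set C_mix = 20: (Q·0 + 6.720·172.0) / (Q + 6.720) = 20
→ Q = 6.720·(172.0 − 20)/(20 − 0) = 51.07 L/s.

51.1 L/s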